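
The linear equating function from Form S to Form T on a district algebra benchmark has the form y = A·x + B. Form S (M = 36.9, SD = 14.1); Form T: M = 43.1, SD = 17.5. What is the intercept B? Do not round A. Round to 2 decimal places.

-2.70

A = SD_Y / SD_X = 17.5 / 14.1 = 1.241135
B = M_Y − A·M_X = 43.1 − 1.241135 × 36.9 = -2.70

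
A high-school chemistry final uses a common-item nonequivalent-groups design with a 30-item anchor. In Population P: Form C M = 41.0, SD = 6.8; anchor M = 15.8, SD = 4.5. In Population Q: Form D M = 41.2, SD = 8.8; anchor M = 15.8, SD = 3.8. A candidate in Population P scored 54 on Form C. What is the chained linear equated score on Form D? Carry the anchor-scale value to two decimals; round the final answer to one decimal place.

61.1

Form C → anchor (Population P): v = (4.5/6.8)(54 − 41.0) + 15.8 = 24.40
anchor → Form D (Population Q): y = (8.8/3.8)(24.40 − 15.8) + 41.2 = 61.1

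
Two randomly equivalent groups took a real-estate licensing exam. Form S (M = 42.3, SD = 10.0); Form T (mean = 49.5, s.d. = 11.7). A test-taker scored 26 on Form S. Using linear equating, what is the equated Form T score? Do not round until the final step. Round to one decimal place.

Linear equating: y = (SD_Y/SD_X)(x − M_X) + M_Y
y = (11.7/10.0)(26 − 42.3) + 49.5
y = 1.170000 × -16.3 + 49.5 = -19.0710 + 49.5 = 30.4

30.4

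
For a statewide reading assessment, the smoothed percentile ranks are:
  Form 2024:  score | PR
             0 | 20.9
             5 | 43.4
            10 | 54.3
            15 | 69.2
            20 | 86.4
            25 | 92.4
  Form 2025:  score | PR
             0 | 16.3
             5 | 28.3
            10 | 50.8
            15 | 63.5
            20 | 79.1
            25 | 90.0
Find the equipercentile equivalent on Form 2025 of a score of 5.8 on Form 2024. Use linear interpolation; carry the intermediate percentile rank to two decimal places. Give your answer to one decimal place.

PR of 5.8 on Form 2024: 43.4 + (5.8 − 5)/(10 − 5) × (54.3 − 43.4) = 45.14
On Form 2025, PR 45.14 falls between score 5 (PR 28.3) and 10 (PR 50.8).
Interpolate: 5 + (45.14 − 28.3)/(50.8 − 28.3) × (10 − 5) = 8.7

8.7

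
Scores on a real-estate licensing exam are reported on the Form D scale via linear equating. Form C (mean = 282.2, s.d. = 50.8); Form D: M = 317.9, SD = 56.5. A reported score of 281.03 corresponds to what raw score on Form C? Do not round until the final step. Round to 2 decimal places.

Invert y = (SD_Y/SD_X)(x − M_X) + M_Y:
x = (SD_X/SD_Y)(y − M_Y) + M_X = (50.8/56.5)(281.03 − 317.9) + 282.2
x = 0.899115 × -36.870 + 282.2 = 249.05

249.05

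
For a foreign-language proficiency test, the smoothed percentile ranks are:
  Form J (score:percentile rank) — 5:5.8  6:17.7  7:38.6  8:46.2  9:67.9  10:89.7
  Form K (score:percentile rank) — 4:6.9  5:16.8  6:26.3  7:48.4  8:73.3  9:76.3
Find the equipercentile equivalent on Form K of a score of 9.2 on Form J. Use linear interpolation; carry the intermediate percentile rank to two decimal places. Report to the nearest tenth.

8.0

PR of 9.2 on Form J: 67.9 + (9.2 − 9)/(10 − 9) × (89.7 − 67.9) = 72.26
On Form K, PR 72.26 falls between score 7 (PR 48.4) and 8 (PR 73.3).
Interpolate: 7 + (72.26 − 48.4)/(73.3 − 48.4) × (8 − 7) = 8.0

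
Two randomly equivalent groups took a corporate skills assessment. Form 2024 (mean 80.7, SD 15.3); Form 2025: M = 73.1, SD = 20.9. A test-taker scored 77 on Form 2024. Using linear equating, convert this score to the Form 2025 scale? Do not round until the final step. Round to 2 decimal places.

68.05

Linear equating: y = (SD_Y/SD_X)(x − M_X) + M_Y
y = (20.9/15.3)(77 − 80.7) + 73.1
y = 1.366013 × -3.7 + 73.1 = -5.0542 + 73.1 = 68.05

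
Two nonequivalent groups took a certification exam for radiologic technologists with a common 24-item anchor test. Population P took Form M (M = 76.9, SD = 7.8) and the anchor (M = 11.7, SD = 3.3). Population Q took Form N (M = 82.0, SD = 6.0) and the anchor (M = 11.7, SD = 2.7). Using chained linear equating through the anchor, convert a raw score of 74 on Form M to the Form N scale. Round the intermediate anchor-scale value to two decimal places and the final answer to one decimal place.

Form M → anchor (Population P): v = (3.3/7.8)(74 − 76.9) + 11.7 = 10.47
anchor → Form N (Population Q): y = (6.0/2.7)(10.47 − 11.7) + 82.0 = 79.3

79.3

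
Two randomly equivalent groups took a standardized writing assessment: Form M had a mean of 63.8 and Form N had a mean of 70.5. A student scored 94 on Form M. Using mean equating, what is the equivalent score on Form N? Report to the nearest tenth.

100.7

Mean equating: y = x + (M_Y − M_X) = 94 + (70.5 − 63.8) = 100.7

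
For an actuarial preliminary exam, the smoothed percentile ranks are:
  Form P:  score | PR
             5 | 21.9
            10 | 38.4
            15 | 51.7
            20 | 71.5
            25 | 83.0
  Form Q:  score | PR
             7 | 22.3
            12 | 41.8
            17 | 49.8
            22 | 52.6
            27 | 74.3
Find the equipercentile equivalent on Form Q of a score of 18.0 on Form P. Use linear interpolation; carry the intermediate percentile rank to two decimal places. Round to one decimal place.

24.5

PR of 18.0 on Form P: 51.7 + (18.0 − 15)/(20 − 15) × (71.5 − 51.7) = 63.58
On Form Q, PR 63.58 falls between score 22 (PR 52.6) and 27 (PR 74.3).
Interpolate: 22 + (63.58 − 52.6)/(74.3 − 52.6) × (27 − 22) = 24.5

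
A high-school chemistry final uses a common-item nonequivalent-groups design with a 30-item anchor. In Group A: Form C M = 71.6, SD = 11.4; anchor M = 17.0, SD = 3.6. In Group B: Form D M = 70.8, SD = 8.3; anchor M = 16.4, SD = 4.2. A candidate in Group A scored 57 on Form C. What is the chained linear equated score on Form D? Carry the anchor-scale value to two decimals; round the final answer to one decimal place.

62.9

Form C → anchor (Group A): v = (3.6/11.4)(57 − 71.6) + 17.0 = 12.39
anchor → Form D (Group B): y = (8.3/4.2)(12.39 − 16.4) + 70.8 = 62.9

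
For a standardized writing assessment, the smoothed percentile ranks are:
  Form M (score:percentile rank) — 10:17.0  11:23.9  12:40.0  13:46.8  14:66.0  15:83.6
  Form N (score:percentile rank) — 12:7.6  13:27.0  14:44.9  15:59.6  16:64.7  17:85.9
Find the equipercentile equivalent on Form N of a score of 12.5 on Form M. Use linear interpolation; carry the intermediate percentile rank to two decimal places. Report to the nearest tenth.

PR of 12.5 on Form M: 40.0 + (12.5 − 12)/(13 − 12) × (46.8 − 40.0) = 43.40
On Form N, PR 43.40 falls between score 13 (PR 27.0) and 14 (PR 44.9).
Interpolate: 13 + (43.40 − 27.0)/(44.9 − 27.0) × (14 − 13) = 13.9

13.9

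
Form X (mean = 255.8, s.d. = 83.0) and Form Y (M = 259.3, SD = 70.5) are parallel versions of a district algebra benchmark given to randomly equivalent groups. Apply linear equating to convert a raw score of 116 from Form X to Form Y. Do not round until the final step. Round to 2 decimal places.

140.55

Linear equating: y = (SD_Y/SD_X)(x − M_X) + M_Y
y = (70.5/83.0)(116 − 255.8) + 259.3
y = 0.849398 × -139.8 + 259.3 = -118.7458 + 259.3 = 140.55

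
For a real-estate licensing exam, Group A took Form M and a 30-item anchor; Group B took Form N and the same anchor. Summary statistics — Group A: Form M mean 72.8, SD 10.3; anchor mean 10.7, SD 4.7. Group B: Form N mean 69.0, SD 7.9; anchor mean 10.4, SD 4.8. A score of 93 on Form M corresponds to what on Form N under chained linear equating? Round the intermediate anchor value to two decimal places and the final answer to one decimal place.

Form M → anchor (Group A): v = (4.7/10.3)(93 − 72.8) + 10.7 = 19.92
anchor → Form N (Group B): y = (7.9/4.8)(19.92 − 10.4) + 69.0 = 84.7

84.7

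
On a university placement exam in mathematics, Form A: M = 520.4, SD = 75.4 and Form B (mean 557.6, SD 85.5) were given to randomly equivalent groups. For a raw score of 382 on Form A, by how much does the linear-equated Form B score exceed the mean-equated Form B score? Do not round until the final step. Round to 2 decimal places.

Mean-equated: 382 + (557.6 − 520.4) = 419.20
Linear-equated: (85.5/75.4)(382 − 520.4) + 557.6 = 400.661
Difference = 400.661 − 419.20 = -18.54

-18.54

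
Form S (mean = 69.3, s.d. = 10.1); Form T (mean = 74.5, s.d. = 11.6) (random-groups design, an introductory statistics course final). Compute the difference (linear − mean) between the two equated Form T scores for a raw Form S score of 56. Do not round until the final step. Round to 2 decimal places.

Mean-equated: 56 + (74.5 − 69.3) = 61.20
Linear-equated: (11.6/10.1)(56 − 69.3) + 74.5 = 59.225
Difference = 59.225 − 61.20 = -1.98

-1.98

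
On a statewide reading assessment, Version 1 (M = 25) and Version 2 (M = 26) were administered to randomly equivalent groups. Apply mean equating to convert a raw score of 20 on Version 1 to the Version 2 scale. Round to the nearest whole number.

21

Mean equating: y = x + (M_Y − M_X) = 20 + (26 − 25) = 21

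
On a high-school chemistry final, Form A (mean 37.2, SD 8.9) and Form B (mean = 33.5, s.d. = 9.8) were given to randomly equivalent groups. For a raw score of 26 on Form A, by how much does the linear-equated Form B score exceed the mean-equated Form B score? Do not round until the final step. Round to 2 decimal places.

Mean-equated: 26 + (33.5 − 37.2) = 22.30
Linear-equated: (9.8/8.9)(26 − 37.2) + 33.5 = 21.167
Difference = 21.167 − 22.30 = -1.13

-1.13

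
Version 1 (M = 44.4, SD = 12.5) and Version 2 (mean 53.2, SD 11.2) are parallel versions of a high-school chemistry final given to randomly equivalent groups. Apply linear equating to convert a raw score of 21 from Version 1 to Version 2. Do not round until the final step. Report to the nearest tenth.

Linear equating: y = (SD_Y/SD_X)(x − M_X) + M_Y
y = (11.2/12.5)(21 − 44.4) + 53.2
y = 0.896000 × -23.4 + 53.2 = -20.9664 + 53.2 = 32.2

32.2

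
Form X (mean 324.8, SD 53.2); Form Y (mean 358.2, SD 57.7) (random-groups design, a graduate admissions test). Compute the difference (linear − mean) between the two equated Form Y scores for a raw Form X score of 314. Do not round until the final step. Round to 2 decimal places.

Mean-equated: 314 + (358.2 − 324.8) = 347.40
Linear-equated: (57.7/53.2)(314 − 324.8) + 358.2 = 346.486
Difference = 346.486 − 347.40 = -0.91

-0.91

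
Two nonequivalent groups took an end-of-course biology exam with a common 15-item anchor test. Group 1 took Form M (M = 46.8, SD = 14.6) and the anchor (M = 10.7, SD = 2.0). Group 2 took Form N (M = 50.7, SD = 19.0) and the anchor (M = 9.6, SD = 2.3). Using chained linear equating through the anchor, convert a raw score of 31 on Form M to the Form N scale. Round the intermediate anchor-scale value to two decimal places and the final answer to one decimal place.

Form M → anchor (Group 1): v = (2.0/14.6)(31 − 46.8) + 10.7 = 8.54
anchor → Form N (Group 2): y = (19.0/2.3)(8.54 − 9.6) + 50.7 = 41.9

41.9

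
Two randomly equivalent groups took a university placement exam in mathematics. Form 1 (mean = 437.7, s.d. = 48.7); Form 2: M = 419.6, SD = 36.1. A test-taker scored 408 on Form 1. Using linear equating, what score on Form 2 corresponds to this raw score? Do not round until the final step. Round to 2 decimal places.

Linear equating: y = (SD_Y/SD_X)(x − M_X) + M_Y
y = (36.1/48.7)(408 − 437.7) + 419.6
y = 0.741273 × -29.7 + 419.6 = -22.0158 + 419.6 = 397.58

397.58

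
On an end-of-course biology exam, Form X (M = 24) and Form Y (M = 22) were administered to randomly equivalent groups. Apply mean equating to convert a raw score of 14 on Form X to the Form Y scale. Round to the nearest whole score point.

12

Mean equating: y = x + (M_Y − M_X) = 14 + (22 − 24) = 12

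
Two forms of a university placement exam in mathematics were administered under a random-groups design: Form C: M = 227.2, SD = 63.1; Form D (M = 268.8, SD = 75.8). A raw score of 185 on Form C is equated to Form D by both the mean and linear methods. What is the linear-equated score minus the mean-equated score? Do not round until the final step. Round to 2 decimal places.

-8.49

Mean-equated: 185 + (268.8 − 227.2) = 226.60
Linear-equated: (75.8/63.1)(185 − 227.2) + 268.8 = 218.106
Difference = 218.106 − 226.60 = -8.49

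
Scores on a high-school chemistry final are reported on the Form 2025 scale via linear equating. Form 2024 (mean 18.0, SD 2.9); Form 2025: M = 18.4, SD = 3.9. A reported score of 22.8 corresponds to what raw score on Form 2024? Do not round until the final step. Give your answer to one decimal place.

21.3

Invert y = (SD_Y/SD_X)(x − M_X) + M_Y:
x = (SD_X/SD_Y)(y − M_Y) + M_X = (2.9/3.9)(22.8 − 18.4) + 18.0
x = 0.743590 × 4.400 + 18.0 = 21.3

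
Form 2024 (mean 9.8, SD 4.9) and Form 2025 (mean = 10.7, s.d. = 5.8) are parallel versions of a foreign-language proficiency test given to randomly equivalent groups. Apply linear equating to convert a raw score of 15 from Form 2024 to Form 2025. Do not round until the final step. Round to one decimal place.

16.9

Linear equating: y = (SD_Y/SD_X)(x − M_X) + M_Y
y = (5.8/4.9)(15 − 9.8) + 10.7
y = 1.183673 × 5.2 + 10.7 = 6.1551 + 10.7 = 16.9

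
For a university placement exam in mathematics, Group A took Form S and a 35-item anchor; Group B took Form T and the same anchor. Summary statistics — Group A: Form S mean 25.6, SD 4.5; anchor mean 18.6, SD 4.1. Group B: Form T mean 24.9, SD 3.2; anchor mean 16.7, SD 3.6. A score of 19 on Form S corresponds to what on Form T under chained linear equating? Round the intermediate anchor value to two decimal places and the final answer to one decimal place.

21.2

Form S → anchor (Group A): v = (4.1/4.5)(19 − 25.6) + 18.6 = 12.59
anchor → Form T (Group B): y = (3.2/3.6)(12.59 − 16.7) + 24.9 = 21.2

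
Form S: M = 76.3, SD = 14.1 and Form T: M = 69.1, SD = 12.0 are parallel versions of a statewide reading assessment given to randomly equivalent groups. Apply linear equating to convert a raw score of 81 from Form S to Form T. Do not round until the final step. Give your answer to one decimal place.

Linear equating: y = (SD_Y/SD_X)(x − M_X) + M_Y
y = (12.0/14.1)(81 − 76.3) + 69.1
y = 0.851064 × 4.7 + 69.1 = 4.0000 + 69.1 = 73.1

73.1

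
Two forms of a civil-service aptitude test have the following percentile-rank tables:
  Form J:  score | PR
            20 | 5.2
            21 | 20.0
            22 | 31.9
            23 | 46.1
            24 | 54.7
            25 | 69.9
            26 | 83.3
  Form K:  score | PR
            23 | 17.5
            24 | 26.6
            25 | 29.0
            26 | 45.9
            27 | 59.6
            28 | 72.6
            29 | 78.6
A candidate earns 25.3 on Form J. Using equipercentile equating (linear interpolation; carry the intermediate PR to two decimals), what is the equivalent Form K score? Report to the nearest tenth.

PR of 25.3 on Form J: 69.9 + (25.3 − 25)/(26 − 25) × (83.3 − 69.9) = 73.92
On Form K, PR 73.92 falls between score 28 (PR 72.6) and 29 (PR 78.6).
Interpolate: 28 + (73.92 − 72.6)/(78.6 − 72.6) × (29 − 28) = 28.2

28.2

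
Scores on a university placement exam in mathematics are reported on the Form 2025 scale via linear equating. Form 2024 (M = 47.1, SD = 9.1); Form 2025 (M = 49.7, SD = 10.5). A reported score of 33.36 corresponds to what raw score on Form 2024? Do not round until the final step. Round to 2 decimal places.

Invert y = (SD_Y/SD_X)(x − M_X) + M_Y:
x = (SD_X/SD_Y)(y − M_Y) + M_X = (9.1/10.5)(33.36 − 49.7) + 47.1
x = 0.866667 × -16.340 + 47.1 = 32.94

32.94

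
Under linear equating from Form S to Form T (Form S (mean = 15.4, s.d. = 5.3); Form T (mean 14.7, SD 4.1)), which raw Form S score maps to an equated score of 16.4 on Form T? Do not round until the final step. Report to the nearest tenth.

17.6

Invert y = (SD_Y/SD_X)(x − M_X) + M_Y:
x = (SD_X/SD_Y)(y − M_Y) + M_X = (5.3/4.1)(16.4 − 14.7) + 15.4
x = 1.292683 × 1.700 + 15.4 = 17.6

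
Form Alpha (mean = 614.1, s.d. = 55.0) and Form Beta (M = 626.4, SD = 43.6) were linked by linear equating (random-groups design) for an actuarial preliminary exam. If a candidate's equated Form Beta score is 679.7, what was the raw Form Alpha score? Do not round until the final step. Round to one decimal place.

Invert y = (SD_Y/SD_X)(x − M_X) + M_Y:
x = (SD_X/SD_Y)(y − M_Y) + M_X = (55.0/43.6)(679.7 − 626.4) + 614.1
x = 1.261468 × 53.300 + 614.1 = 681.3

681.3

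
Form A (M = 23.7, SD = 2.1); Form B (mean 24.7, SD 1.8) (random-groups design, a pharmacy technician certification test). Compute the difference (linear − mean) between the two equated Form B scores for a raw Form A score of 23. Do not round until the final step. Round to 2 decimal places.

0.10

Mean-equated: 23 + (24.7 − 23.7) = 24.00
Linear-equated: (1.8/2.1)(23 − 23.7) + 24.7 = 24.100
Difference = 24.100 − 24.00 = 0.10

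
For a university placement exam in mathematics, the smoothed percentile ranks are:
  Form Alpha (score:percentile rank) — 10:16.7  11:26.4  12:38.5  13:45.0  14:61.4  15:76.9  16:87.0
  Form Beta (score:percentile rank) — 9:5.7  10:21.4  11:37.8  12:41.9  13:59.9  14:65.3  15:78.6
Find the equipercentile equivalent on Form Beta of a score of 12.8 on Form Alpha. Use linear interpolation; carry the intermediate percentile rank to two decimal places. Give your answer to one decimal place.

PR of 12.8 on Form Alpha: 38.5 + (12.8 − 12)/(13 − 12) × (45.0 − 38.5) = 43.70
On Form Beta, PR 43.70 falls between score 12 (PR 41.9) and 13 (PR 59.9).
Interpolate: 12 + (43.70 − 41.9)/(59.9 − 41.9) × (13 − 12) = 12.1

12.1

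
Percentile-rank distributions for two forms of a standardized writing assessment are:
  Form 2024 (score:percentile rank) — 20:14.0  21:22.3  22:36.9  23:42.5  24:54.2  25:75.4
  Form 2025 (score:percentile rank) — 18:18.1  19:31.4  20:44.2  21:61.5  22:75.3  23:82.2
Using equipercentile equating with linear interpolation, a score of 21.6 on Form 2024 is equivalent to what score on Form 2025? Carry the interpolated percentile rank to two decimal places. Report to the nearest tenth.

19.0

PR of 21.6 on Form 2024: 22.3 + (21.6 − 21)/(22 − 21) × (36.9 − 22.3) = 31.06
On Form 2025, PR 31.06 falls between score 18 (PR 18.1) and 19 (PR 31.4).
Interpolate: 18 + (31.06 − 18.1)/(31.4 − 18.1) × (19 − 18) = 19.0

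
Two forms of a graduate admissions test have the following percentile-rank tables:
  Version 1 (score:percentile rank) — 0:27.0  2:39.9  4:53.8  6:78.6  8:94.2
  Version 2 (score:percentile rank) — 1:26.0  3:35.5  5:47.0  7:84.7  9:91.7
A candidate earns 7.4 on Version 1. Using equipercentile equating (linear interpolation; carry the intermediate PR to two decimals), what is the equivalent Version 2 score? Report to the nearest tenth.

8.4

PR of 7.4 on Version 1: 78.6 + (7.4 − 6)/(8 − 6) × (94.2 − 78.6) = 89.52
On Version 2, PR 89.52 falls between score 7 (PR 84.7) and 9 (PR 91.7).
Interpolate: 7 + (89.52 − 84.7)/(91.7 − 84.7) × (9 − 7) = 8.4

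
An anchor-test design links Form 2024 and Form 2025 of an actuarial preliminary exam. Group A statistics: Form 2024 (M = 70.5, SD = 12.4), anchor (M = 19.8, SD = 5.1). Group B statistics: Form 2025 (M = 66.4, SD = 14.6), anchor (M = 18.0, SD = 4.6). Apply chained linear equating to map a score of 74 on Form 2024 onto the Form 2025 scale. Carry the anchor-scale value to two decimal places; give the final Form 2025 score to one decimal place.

Form 2024 → anchor (Group A): v = (5.1/12.4)(74 − 70.5) + 19.8 = 21.24
anchor → Form 2025 (Group B): y = (14.6/4.6)(21.24 − 18.0) + 66.4 = 76.7

76.7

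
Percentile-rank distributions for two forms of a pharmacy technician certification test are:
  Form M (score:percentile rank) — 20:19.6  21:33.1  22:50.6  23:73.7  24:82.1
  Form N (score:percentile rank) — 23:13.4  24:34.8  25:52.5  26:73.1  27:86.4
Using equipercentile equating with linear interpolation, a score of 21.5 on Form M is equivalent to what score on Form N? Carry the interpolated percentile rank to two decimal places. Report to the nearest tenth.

PR of 21.5 on Form M: 33.1 + (21.5 − 21)/(22 − 21) × (50.6 − 33.1) = 41.85
On Form N, PR 41.85 falls between score 24 (PR 34.8) and 25 (PR 52.5).
Interpolate: 24 + (41.85 − 34.8)/(52.5 − 34.8) × (25 − 24) = 24.4

24.4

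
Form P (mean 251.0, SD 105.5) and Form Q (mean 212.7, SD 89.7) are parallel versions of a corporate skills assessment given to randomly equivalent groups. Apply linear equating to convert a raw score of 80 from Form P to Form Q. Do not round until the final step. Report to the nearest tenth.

67.3

Linear equating: y = (SD_Y/SD_X)(x − M_X) + M_Y
y = (89.7/105.5)(80 − 251.0) + 212.7
y = 0.850237 × -171.0 + 212.7 = -145.3905 + 212.7 = 67.3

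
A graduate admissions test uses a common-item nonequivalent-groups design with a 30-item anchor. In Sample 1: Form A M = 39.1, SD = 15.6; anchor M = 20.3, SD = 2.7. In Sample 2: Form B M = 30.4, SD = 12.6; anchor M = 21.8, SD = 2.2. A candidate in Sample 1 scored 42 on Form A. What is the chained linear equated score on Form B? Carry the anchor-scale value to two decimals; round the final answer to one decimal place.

24.7

Form A → anchor (Sample 1): v = (2.7/15.6)(42 − 39.1) + 20.3 = 20.80
anchor → Form B (Sample 2): y = (12.6/2.2)(20.80 − 21.8) + 30.4 = 24.7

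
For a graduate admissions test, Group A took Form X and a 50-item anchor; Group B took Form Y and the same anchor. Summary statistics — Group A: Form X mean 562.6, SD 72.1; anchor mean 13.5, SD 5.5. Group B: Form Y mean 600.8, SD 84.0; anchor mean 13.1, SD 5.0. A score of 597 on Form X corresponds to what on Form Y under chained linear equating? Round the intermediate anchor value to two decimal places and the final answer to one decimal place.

Form X → anchor (Group A): v = (5.5/72.1)(597 − 562.6) + 13.5 = 16.12
anchor → Form Y (Group B): y = (84.0/5.0)(16.12 − 13.1) + 600.8 = 651.5

651.5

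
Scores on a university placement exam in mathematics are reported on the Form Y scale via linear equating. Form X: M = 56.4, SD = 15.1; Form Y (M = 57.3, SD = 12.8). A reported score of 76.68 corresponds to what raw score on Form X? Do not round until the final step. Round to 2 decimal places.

Invert y = (SD_Y/SD_X)(x − M_X) + M_Y:
x = (SD_X/SD_Y)(y − M_Y) + M_X = (15.1/12.8)(76.68 − 57.3) + 56.4
x = 1.179687 × 19.380 + 56.4 = 79.26

79.26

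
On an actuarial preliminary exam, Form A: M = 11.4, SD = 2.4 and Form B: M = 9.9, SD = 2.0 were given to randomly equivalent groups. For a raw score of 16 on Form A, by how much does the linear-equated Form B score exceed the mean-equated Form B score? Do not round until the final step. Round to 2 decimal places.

-0.77

Mean-equated: 16 + (9.9 − 11.4) = 14.50
Linear-equated: (2.0/2.4)(16 − 11.4) + 9.9 = 13.733
Difference = 13.733 − 14.50 = -0.77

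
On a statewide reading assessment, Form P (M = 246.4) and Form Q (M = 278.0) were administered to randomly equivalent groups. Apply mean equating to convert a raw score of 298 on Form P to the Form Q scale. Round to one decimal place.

329.6

Mean equating: y = x + (M_Y − M_X) = 298 + (278.0 − 246.4) = 329.6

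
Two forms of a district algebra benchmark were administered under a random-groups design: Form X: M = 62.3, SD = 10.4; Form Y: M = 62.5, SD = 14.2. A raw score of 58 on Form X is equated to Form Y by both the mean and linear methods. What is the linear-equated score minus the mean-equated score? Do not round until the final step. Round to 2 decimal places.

-1.57

Mean-equated: 58 + (62.5 − 62.3) = 58.20
Linear-equated: (14.2/10.4)(58 − 62.3) + 62.5 = 56.629
Difference = 56.629 − 58.20 = -1.57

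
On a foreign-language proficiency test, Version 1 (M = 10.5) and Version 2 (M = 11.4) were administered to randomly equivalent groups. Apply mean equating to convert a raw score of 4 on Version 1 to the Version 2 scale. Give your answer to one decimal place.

4.9

Mean equating: y = x + (M_Y − M_X) = 4 + (11.4 − 10.5) = 4.9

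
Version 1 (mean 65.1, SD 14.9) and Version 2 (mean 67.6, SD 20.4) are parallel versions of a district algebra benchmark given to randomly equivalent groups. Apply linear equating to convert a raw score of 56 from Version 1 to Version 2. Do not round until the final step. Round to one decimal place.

55.1

Linear equating: y = (SD_Y/SD_X)(x − M_X) + M_Y
y = (20.4/14.9)(56 − 65.1) + 67.6
y = 1.369128 × -9.1 + 67.6 = -12.4591 + 67.6 = 55.1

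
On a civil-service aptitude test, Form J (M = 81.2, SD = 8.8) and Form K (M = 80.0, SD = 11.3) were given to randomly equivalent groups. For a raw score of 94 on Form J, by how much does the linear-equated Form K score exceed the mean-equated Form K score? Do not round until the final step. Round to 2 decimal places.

Mean-equated: 94 + (80.0 − 81.2) = 92.80
Linear-equated: (11.3/8.8)(94 − 81.2) + 80.0 = 96.436
Difference = 96.436 − 92.80 = 3.64

3.64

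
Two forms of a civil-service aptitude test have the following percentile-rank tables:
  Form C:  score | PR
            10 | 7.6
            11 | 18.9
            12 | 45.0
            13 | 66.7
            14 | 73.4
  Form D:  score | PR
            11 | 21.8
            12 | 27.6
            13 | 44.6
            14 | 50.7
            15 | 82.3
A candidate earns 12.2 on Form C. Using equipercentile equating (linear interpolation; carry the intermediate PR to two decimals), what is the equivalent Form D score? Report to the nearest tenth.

13.8

PR of 12.2 on Form C: 45.0 + (12.2 − 12)/(13 − 12) × (66.7 − 45.0) = 49.34
On Form D, PR 49.34 falls between score 13 (PR 44.6) and 14 (PR 50.7).
Interpolate: 13 + (49.34 − 44.6)/(50.7 − 44.6) × (14 − 13) = 13.8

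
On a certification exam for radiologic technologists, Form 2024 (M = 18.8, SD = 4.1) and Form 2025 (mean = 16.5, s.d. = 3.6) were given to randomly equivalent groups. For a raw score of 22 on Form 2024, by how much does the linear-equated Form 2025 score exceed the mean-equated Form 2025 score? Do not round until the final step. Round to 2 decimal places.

-0.39

Mean-equated: 22 + (16.5 − 18.8) = 19.70
Linear-equated: (3.6/4.1)(22 − 18.8) + 16.5 = 19.310
Difference = 19.310 − 19.70 = -0.39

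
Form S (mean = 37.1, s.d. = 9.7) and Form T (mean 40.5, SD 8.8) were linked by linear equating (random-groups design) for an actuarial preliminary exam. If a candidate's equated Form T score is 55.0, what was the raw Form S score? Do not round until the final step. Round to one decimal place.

53.1

Invert y = (SD_Y/SD_X)(x − M_X) + M_Y:
x = (SD_X/SD_Y)(y − M_Y) + M_X = (9.7/8.8)(55.0 − 40.5) + 37.1
x = 1.102273 × 14.500 + 37.1 = 53.1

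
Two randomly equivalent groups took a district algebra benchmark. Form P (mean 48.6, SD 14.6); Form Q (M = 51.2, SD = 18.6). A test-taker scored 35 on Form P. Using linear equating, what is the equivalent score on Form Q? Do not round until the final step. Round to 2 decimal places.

Linear equating: y = (SD_Y/SD_X)(x − M_X) + M_Y
y = (18.6/14.6)(35 − 48.6) + 51.2
y = 1.273973 × -13.6 + 51.2 = -17.3260 + 51.2 = 33.87

33.87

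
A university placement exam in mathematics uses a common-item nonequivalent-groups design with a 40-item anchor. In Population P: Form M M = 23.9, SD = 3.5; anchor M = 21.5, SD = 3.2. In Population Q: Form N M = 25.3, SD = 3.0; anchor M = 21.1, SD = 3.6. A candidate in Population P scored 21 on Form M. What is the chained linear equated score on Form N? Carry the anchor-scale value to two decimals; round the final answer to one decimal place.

Form M → anchor (Population P): v = (3.2/3.5)(21 − 23.9) + 21.5 = 18.85
anchor → Form N (Population Q): y = (3.0/3.6)(18.85 − 21.1) + 25.3 = 23.4

23.4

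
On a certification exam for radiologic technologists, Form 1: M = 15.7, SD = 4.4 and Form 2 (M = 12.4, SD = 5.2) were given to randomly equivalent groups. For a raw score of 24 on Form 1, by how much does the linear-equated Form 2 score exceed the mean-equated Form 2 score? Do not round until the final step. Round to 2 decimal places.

Mean-equated: 24 + (12.4 − 15.7) = 20.70
Linear-equated: (5.2/4.4)(24 − 15.7) + 12.4 = 22.209
Difference = 22.209 − 20.70 = 1.51

1.51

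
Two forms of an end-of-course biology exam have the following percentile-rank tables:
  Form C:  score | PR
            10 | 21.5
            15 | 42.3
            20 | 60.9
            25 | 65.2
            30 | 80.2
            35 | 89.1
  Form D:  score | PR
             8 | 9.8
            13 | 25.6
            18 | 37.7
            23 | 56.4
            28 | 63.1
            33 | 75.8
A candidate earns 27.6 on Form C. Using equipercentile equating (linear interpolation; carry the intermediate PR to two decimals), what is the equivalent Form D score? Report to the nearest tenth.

31.9

PR of 27.6 on Form C: 65.2 + (27.6 − 25)/(30 − 25) × (80.2 − 65.2) = 73.00
On Form D, PR 73.00 falls between score 28 (PR 63.1) and 33 (PR 75.8).
Interpolate: 28 + (73.00 − 63.1)/(75.8 − 63.1) × (33 − 28) = 31.9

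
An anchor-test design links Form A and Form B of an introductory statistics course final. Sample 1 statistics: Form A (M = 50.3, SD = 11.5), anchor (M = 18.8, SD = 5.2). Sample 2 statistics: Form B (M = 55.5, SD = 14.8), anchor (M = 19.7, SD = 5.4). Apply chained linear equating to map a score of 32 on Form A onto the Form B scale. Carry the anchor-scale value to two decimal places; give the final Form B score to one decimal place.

Form A → anchor (Sample 1): v = (5.2/11.5)(32 − 50.3) + 18.8 = 10.53
anchor → Form B (Sample 2): y = (14.8/5.4)(10.53 − 19.7) + 55.5 = 30.4

30.4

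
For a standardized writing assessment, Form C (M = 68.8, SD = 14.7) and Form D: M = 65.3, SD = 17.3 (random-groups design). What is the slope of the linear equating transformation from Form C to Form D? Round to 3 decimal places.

1.177

A = SD_Y / SD_X = 17.3 / 14.7 = 1.177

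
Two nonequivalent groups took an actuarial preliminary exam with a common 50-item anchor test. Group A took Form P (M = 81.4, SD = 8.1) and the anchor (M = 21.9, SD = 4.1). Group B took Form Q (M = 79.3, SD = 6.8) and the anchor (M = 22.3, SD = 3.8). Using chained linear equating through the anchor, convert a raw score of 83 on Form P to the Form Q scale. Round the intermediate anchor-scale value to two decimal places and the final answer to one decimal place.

Form P → anchor (Group A): v = (4.1/8.1)(83 − 81.4) + 21.9 = 22.71
anchor → Form Q (Group B): y = (6.8/3.8)(22.71 − 22.3) + 79.3 = 80.0

80.0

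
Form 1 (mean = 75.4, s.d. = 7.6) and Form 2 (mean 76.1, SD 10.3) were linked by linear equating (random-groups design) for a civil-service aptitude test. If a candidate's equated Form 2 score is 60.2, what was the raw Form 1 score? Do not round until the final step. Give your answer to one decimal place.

63.7

Invert y = (SD_Y/SD_X)(x − M_X) + M_Y:
x = (SD_X/SD_Y)(y − M_Y) + M_X = (7.6/10.3)(60.2 − 76.1) + 75.4
x = 0.737864 × -15.900 + 75.4 = 63.7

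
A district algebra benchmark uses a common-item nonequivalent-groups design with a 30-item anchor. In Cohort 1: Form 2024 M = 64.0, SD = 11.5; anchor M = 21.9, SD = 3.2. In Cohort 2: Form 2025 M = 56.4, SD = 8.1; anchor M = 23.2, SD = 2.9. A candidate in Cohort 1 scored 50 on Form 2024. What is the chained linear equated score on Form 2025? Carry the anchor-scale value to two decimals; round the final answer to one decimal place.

41.9

Form 2024 → anchor (Cohort 1): v = (3.2/11.5)(50 − 64.0) + 21.9 = 18.00
anchor → Form 2025 (Cohort 2): y = (8.1/2.9)(18.00 − 23.2) + 56.4 = 41.9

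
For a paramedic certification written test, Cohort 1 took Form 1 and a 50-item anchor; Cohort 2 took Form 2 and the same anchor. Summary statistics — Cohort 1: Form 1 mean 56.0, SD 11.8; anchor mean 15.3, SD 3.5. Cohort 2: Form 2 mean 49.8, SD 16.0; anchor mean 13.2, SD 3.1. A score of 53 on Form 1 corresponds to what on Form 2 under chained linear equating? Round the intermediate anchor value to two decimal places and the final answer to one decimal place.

56.0

Form 1 → anchor (Cohort 1): v = (3.5/11.8)(53 − 56.0) + 15.3 = 14.41
anchor → Form 2 (Cohort 2): y = (16.0/3.1)(14.41 − 13.2) + 49.8 = 56.0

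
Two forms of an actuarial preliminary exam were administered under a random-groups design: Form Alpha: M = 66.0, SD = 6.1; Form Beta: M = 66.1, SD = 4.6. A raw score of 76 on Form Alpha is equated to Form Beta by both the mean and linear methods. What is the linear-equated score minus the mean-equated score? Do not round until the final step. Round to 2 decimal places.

Mean-equated: 76 + (66.1 − 66.0) = 76.10
Linear-equated: (4.6/6.1)(76 − 66.0) + 66.1 = 73.641
Difference = 73.641 − 76.10 = -2.46

-2.46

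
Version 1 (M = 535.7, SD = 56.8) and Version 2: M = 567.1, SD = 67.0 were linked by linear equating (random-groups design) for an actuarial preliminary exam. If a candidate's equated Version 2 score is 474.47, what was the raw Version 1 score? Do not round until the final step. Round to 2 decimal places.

457.17

Invert y = (SD_Y/SD_X)(x − M_X) + M_Y:
x = (SD_X/SD_Y)(y − M_Y) + M_X = (56.8/67.0)(474.47 − 567.1) + 535.7
x = 0.847761 × -92.630 + 535.7 = 457.17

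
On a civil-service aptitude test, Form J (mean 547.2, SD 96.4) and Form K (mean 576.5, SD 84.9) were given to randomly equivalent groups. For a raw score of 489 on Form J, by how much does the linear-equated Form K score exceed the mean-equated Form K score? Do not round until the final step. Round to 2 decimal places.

6.94

Mean-equated: 489 + (576.5 − 547.2) = 518.30
Linear-equated: (84.9/96.4)(489 − 547.2) + 576.5 = 525.243
Difference = 525.243 − 518.30 = 6.94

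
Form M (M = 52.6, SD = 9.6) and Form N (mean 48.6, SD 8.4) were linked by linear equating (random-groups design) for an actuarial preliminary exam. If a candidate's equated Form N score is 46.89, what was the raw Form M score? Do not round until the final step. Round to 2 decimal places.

Invert y = (SD_Y/SD_X)(x − M_X) + M_Y:
x = (SD_X/SD_Y)(y − M_Y) + M_X = (9.6/8.4)(46.89 − 48.6) + 52.6
x = 1.142857 × -1.710 + 52.6 = 50.65

50.65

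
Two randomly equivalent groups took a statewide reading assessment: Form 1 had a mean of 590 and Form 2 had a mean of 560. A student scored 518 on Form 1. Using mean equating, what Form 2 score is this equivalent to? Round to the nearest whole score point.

Mean equating: y = x + (M_Y − M_X) = 518 + (560 − 590) = 488

488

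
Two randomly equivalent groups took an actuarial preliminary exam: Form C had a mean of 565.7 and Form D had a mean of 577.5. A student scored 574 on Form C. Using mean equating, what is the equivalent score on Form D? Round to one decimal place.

585.8

Mean equating: y = x + (M_Y − M_X) = 574 + (577.5 − 565.7) = 585.8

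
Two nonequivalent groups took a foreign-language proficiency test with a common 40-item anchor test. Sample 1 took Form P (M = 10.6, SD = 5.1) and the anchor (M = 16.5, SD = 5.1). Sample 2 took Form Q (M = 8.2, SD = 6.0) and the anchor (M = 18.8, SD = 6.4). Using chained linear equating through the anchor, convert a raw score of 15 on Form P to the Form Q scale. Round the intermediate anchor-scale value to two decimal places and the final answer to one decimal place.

10.2

Form P → anchor (Sample 1): v = (5.1/5.1)(15 − 10.6) + 16.5 = 20.90
anchor → Form Q (Sample 2): y = (6.0/6.4)(20.90 − 18.8) + 8.2 = 10.2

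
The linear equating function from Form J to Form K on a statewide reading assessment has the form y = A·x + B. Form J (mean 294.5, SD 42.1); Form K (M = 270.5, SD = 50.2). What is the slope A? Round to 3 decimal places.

A = SD_Y / SD_X = 50.2 / 42.1 = 1.192

1.192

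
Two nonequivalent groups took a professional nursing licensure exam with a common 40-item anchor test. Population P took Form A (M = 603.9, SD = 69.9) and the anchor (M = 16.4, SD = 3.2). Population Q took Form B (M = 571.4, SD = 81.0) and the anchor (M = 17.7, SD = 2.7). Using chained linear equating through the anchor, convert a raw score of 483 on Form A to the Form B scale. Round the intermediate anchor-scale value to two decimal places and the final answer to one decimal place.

366.5

Form A → anchor (Population P): v = (3.2/69.9)(483 − 603.9) + 16.4 = 10.87
anchor → Form B (Population Q): y = (81.0/2.7)(10.87 − 17.7) + 571.4 = 366.5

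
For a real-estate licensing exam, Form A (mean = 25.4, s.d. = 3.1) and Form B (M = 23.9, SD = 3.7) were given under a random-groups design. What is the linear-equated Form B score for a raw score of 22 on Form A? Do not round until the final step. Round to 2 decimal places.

Linear equating: y = (SD_Y/SD_X)(x − M_X) + M_Y
y = (3.7/3.1)(22 − 25.4) + 23.9
y = 1.193548 × -3.4 + 23.9 = -4.0581 + 23.9 = 19.84

19.84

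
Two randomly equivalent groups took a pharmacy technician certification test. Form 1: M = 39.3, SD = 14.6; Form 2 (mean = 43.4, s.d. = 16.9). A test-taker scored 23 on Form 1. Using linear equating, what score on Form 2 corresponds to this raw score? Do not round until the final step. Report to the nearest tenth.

Linear equating: y = (SD_Y/SD_X)(x − M_X) + M_Y
y = (16.9/14.6)(23 − 39.3) + 43.4
y = 1.157534 × -16.3 + 43.4 = -18.8678 + 43.4 = 24.5

24.5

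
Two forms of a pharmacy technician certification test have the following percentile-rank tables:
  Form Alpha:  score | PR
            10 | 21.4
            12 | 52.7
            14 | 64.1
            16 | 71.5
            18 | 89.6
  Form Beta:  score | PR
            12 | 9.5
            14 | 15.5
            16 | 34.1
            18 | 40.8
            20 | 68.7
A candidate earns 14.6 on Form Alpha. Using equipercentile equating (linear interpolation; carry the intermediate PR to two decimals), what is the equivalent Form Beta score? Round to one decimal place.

19.8

PR of 14.6 on Form Alpha: 64.1 + (14.6 − 14)/(16 − 14) × (71.5 − 64.1) = 66.32
On Form Beta, PR 66.32 falls between score 18 (PR 40.8) and 20 (PR 68.7).
Interpolate: 18 + (66.32 − 40.8)/(68.7 − 40.8) × (20 − 18) = 19.8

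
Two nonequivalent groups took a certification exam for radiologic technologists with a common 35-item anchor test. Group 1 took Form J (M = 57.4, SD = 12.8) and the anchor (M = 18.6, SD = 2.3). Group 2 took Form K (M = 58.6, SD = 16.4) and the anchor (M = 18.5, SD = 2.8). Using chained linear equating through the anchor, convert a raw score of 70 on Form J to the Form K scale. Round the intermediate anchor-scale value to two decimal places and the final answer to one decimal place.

72.4

Form J → anchor (Group 1): v = (2.3/12.8)(70 − 57.4) + 18.6 = 20.86
anchor → Form K (Group 2): y = (16.4/2.8)(20.86 − 18.5) + 58.6 = 72.4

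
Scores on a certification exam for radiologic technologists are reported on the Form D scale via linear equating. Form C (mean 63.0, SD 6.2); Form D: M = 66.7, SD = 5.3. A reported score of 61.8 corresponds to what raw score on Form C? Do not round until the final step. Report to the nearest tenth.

57.3

Invert y = (SD_Y/SD_X)(x − M_X) + M_Y:
x = (SD_X/SD_Y)(y − M_Y) + M_X = (6.2/5.3)(61.8 − 66.7) + 63.0
x = 1.169811 × -4.900 + 63.0 = 57.3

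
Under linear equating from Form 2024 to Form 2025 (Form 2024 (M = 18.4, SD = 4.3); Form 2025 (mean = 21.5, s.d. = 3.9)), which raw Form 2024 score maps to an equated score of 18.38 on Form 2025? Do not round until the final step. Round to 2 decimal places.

Invert y = (SD_Y/SD_X)(x − M_X) + M_Y:
x = (SD_X/SD_Y)(y − M_Y) + M_X = (4.3/3.9)(18.38 − 21.5) + 18.4
x = 1.102564 × -3.120 + 18.4 = 14.96

14.96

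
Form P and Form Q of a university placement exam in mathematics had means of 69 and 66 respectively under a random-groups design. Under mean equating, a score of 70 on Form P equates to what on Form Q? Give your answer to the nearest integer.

Mean equating: y = x + (M_Y − M_X) = 70 + (66 − 69) = 67

67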